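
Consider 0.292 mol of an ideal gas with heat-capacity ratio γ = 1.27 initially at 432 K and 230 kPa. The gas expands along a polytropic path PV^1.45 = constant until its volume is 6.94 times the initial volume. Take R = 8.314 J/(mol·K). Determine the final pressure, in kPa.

13.9 kPa

V₁ = nRT₁/P₁ = 0.292×8.314×432/230 = 4.56 L.
Polytropic n=1.45: T₂ = T₁(V₁/V₂)^(n−1) = 432×(0.144)^0.45 = 181 K; P₂ = P₁(V₁/V₂)^n = 13.9 kPa.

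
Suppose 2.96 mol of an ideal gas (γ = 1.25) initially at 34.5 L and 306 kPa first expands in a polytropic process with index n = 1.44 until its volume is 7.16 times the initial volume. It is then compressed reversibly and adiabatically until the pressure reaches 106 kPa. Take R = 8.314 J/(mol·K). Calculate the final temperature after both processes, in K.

T₁ = P₁V₁/(nR) = 306×34.5/(2.96×8.314) = 429 K.
Step 1 — Polytropic n=1.44: T₂ = T₁(V₁/V₂)^(n−1) = 429×(0.140)^0.44 = 180 K; P₂ = P₁(V₁/V₂)^n = 18.0 kPa.
W = (P₁V₁−P₂V₂)/(n−1) = (306×34.5−18.0×247)/0.44 = 13900 J.
ΔU = nCvΔT = 2.96×33.3×(180−429) = -24500 J.
Q = ΔU + W = -10600 J.
State after step 1: P = 18.0 kPa, V = 247 L, T = 180 K.
Step 2 — Adiabatic: T₂/T₁ = (P₂/P₁)^((γ−1)/γ) ⇒ T₂ = 180×(5.90)^0.200 = 257 K; V₂ = 59.7 L.
ΔU = nCvΔT = 2.96×33.3×(257−180) = 7570 J.
Q = 0 for an adiabatic process, so W = −ΔU = -7570 J.
Net over both steps: W = 6340 J, Q = -10600 J, ΔU = -16900 J.

257 K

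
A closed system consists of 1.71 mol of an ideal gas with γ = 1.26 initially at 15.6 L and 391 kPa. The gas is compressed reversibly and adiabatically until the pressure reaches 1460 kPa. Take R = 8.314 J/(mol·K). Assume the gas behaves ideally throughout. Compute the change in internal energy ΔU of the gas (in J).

T₁ = P₁V₁/(nR) = 391×15.6/(1.71×8.314) = 429 K.
Adiabatic: T₂/T₁ = (P₂/P₁)^((γ−1)/γ) ⇒ T₂ = 429×(3.73)^0.206 = 563 K; V₂ = 5.48 L.
For an ideal gas ΔU = nCvΔT with Cv = R/(γ−1) = 32.0 J/(mol·K).
ΔU = 1.71×32.0×(563−429) = 7330 J.

7330 J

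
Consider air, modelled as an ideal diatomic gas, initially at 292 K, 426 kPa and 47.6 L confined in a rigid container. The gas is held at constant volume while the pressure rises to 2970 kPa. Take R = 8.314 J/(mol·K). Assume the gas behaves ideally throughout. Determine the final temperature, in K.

Isochoric: V stays 47.6 L; P/T = const ⇒ T₂ = 2040 K, P₂ = 2970 kPa.

2040 K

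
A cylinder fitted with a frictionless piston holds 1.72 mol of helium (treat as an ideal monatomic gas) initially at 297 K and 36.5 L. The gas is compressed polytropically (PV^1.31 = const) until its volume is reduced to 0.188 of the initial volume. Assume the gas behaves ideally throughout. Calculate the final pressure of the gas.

P₁ = nRT₁/V₁ = 1.72×8.314×297/36.5 = 116 kPa.
Polytropic n=1.31: T₂ = T₁(V₁/V₂)^(n−1) = 297×(5.32)^0.31 = 499 K; P₂ = P₁(V₁/V₂)^n = 1040 kPa.

1040 kPa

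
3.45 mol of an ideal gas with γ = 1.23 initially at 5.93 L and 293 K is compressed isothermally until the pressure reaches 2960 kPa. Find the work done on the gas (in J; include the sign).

6190 J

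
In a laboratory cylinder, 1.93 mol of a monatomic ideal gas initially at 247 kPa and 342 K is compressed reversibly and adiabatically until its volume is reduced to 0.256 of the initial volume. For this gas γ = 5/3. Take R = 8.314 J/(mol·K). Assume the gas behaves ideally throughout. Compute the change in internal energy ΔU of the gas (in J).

12200 J

V₁ = nRT₁/P₁ = 1.93×8.314×342/247 = 22.2 L.
Adiabatic: TV^(γ−1) = const ⇒ T₂ = 342×(3.91)^0.667 = 848 K; PV^γ = const ⇒ P₂ = 2390 kPa.
For an ideal gas ΔU = nCvΔT with Cv = (3/2)R = 12.5 J/(mol·K).
ΔU = 1.93×12.5×(848−342) = 12200 J.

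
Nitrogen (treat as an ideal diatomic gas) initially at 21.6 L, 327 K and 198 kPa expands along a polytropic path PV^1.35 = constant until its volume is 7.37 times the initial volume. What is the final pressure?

13.4 kPa

Polytropic n=1.35: T₂ = T₁(V₁/V₂)^(n−1) = 327×(0.136)^0.35 = 163 K; P₂ = P₁(V₁/V₂)^n = 13.4 kPa.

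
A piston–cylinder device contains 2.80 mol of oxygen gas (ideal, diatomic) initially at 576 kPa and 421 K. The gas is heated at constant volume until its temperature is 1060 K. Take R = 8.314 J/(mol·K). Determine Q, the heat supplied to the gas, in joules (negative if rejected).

V₁ = nRT₁/P₁ = 2.80×8.314×421/576 = 17.0 L.
Isochoric: V stays 17.0 L; P/T = const ⇒ T₂ = 1060 K, P₂ = 1450 kPa.
W = 0 (no volume change).
ΔU = nCvΔT = 2.80×20.8×(1060−421) = 37200 J.
Q = ΔU = 37200 J.

37200 J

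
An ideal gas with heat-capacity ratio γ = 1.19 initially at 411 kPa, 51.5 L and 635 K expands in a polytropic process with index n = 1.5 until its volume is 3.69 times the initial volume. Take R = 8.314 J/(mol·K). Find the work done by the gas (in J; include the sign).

n = P₁V₁/(RT₁) = 411×51.5/(8.314×635) = 4.01 mol.
Polytropic n=1.5: T₂ = T₁(V₁/V₂)^(n−1) = 635×(0.271)^0.50 = 331 K; P₂ = P₁(V₁/V₂)^n = 58.0 kPa.
W = (P₁V₁−P₂V₂)/(n−1) = (411×51.5−58.0×190)/0.50 = 20300 J.

20300 J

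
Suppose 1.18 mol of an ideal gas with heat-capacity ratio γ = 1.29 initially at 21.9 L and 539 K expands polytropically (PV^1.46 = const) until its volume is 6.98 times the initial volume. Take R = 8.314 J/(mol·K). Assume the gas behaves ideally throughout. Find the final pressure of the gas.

P₁ = nRT₁/V₁ = 1.18×8.314×539/21.9 = 241 kPa.
Polytropic n=1.46: T₂ = T₁(V₁/V₂)^(n−1) = 539×(0.143)^0.46 = 221 K; P₂ = P₁(V₁/V₂)^n = 14.2 kPa.

14.2 kPa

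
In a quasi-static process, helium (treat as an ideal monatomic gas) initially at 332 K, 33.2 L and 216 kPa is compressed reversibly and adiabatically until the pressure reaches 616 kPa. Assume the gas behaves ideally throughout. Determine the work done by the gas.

-5600 J

n = P₁V₁/(RT₁) = 216×33.2/(8.314×332) = 2.60 mol.
Adiabatic: T₂/T₁ = (P₂/P₁)^((γ−1)/γ) ⇒ T₂ = 332×(2.85)^0.400 = 505 K; V₂ = 17.7 L.
ΔU = nCvΔT = 2.60×12.5×(505−332) = 5600 J.
Q = 0 for an adiabatic process, so W = −ΔU = -5600 J.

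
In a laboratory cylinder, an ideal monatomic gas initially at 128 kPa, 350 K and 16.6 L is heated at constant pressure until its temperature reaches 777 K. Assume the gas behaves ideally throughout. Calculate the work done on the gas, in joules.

-2590 J

n = P₁V₁/(RT₁) = 128×16.6/(8.314×350) = 0.730 mol.
Isobaric: P stays 128 kPa; V/T = const ⇒ T₂ = 777 K, V₂ = 36.9 L.
W = PΔV = 128×(36.9−16.6) kPa·L = 2590 J.
Work done on the gas = −W_by = -2590 J.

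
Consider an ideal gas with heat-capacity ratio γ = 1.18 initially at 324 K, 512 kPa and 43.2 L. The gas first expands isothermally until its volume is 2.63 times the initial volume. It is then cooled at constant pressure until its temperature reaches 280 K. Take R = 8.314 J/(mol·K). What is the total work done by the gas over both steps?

18400 J

n = P₁V₁/(RT₁) = 512×43.2/(8.314×324) = 8.21 mol.
Step 1 — Isothermal: T stays 324 K; PV = const ⇒ V₂ = 114 L, P₂ = 195 kPa.
ΔU = 0 (ideal gas, T constant).
W = nRT ln(V₂/V₁) = 8.21×8.314×324×ln(2.63) = 21400 J.
Q = ΔU + W = 21400 J.
State after step 1: P = 195 kPa, V = 114 L, T = 324 K.
Step 2 — Isobaric: P stays 195 kPa; V/T = const ⇒ T₂ = 280 K, V₂ = 98.2 L.
W = PΔV = 195×(98.2−114) kPa·L = -3000 J.
ΔU = nCvΔT = 8.21×46.2×(280−324) = -16700 J.
Q = ΔU + W = nCpΔT = -19700 J.
Net over both steps: W = 18400 J, Q = 1700 J, ΔU = -16700 J.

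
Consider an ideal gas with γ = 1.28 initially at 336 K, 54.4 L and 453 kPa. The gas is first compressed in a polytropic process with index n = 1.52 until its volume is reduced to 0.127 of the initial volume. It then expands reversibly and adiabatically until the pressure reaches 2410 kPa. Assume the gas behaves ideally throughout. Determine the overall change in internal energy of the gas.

98800 J

n = P₁V₁/(RT₁) = 453×54.4/(8.314×336) = 8.82 mol.
Step 1 — Polytropic n=1.52: T₂ = T₁(V₁/V₂)^(n−1) = 336×(7.87)^0.52 = 983 K; P₂ = P₁(V₁/V₂)^n = 10400 kPa.
W = (P₁V₁−P₂V₂)/(n−1) = (453×54.4−10400×6.91)/0.52 = -91200 J.
ΔU = nCvΔT = 8.82×29.7×(983−336) = 169000 J.
Q = ΔU + W = 78200 J.
State after step 1: P = 10400 kPa, V = 6.91 L, T = 983 K.
Step 2 — Adiabatic: T₂/T₁ = (P₂/P₁)^((γ−1)/γ) ⇒ T₂ = 983×(0.231)^0.219 = 713 K; V₂ = 21.7 L.
ΔU = nCvΔT = 8.82×29.7×(713−983) = -70600 J.
Q = 0 for an adiabatic process, so W = −ΔU = 70600 J.
Net over both steps: W = -20600 J, Q = 78200 J, ΔU = 98800 J.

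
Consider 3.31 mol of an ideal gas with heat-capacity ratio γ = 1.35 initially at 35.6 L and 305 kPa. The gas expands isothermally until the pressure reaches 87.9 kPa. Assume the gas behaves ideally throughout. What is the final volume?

T₁ = P₁V₁/(nR) = 305×35.6/(3.31×8.314) = 395 K.
Isothermal: T stays 395 K; PV = const ⇒ V₂ = 124 L, P₂ = 87.9 kPa.

124 L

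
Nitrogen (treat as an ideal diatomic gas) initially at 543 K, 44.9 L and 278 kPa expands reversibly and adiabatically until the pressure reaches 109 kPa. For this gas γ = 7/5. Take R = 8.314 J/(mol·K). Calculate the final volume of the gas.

87.6 L

Adiabatic: T₂/T₁ = (P₂/P₁)^((γ−1)/γ) ⇒ T₂ = 543×(0.392)^0.286 = 416 K; V₂ = 87.6 L.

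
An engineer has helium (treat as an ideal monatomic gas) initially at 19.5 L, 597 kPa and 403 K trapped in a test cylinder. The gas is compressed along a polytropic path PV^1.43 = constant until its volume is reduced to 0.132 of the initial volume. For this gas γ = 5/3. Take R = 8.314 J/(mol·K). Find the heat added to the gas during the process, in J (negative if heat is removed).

n = P₁V₁/(RT₁) = 597×19.5/(8.314×403) = 3.47 mol.
Polytropic n=1.43: T₂ = T₁(V₁/V₂)^(n−1) = 403×(7.58)^0.43 = 963 K; P₂ = P₁(V₁/V₂)^n = 10800 kPa.
W = (P₁V₁−P₂V₂)/(n−1) = (597×19.5−10800×2.57)/0.43 = -37600 J.
ΔU = nCvΔT = 3.47×12.5×(963−403) = 24200 J.
Q = ΔU + W = -13300 J.

-13300 J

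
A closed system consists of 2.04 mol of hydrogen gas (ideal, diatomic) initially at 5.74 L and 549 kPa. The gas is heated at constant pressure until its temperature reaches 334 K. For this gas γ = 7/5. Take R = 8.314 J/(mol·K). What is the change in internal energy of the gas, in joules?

T₁ = P₁V₁/(nR) = 549×5.74/(2.04×8.314) = 186 K.
Isobaric: P stays 549 kPa; V/T = const ⇒ T₂ = 334 K, V₂ = 10.3 L.
For an ideal gas ΔU = nCvΔT with Cv = (5/2)R = 20.8 J/(mol·K).
ΔU = 2.04×20.8×(334−186) = 6280 J.

6280 J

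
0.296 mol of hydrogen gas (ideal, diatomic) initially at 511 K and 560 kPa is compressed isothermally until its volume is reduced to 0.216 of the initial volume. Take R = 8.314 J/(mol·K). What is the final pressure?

V₁ = nRT₁/P₁ = 0.296×8.314×511/560 = 2.25 L.
Isothermal: T stays 511 K; PV = const ⇒ V₂ = 0.485 L, P₂ = 2590 kPa.

2590 kPa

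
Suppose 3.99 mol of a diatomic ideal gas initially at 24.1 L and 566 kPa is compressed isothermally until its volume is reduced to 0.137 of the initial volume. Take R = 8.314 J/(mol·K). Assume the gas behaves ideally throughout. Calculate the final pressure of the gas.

4130 kPa

T₁ = P₁V₁/(nR) = 566×24.1/(3.99×8.314) = 411 K.
Isothermal: T stays 411 K; PV = const ⇒ V₂ = 3.30 L, P₂ = 4130 kPa.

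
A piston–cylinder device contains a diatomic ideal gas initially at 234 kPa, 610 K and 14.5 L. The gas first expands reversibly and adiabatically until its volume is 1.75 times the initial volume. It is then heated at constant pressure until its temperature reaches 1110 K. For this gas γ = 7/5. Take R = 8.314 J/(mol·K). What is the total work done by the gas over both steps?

5160 J

n = P₁V₁/(RT₁) = 234×14.5/(8.314×610) = 0.669 mol.
Step 1 — Adiabatic: TV^(γ−1) = const ⇒ T₂ = 610×(0.571)^0.400 = 488 K; PV^γ = const ⇒ P₂ = 107 kPa.
ΔU = nCvΔT = 0.669×20.8×(488−610) = -1700 J.
Q = 0 for an adiabatic process, so W = −ΔU = 1700 J.
State after step 1: P = 107 kPa, V = 25.4 L, T = 488 K.
Step 2 — Isobaric: P stays 107 kPa; V/T = const ⇒ T₂ = 1110 K, V₂ = 57.8 L.
W = PΔV = 107×(57.8−25.4) kPa·L = 3460 J.
ΔU = nCvΔT = 0.669×20.8×(1110−488) = 8650 J.
Q = ΔU + W = nCpΔT = 12100 J.
Net over both steps: W = 5160 J, Q = 12100 J, ΔU = 6950 J.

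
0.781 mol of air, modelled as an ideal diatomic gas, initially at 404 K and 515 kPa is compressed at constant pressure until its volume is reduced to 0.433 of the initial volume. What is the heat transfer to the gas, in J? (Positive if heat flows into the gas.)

-5210 J

V₁ = nRT₁/P₁ = 0.781×8.314×404/515 = 5.09 L.
Isobaric: P stays 515 kPa; V/T = const ⇒ T₂ = 175 K, V₂ = 2.21 L.
W = PΔV = 515×(2.21−5.09) kPa·L = -1490 J.
ΔU = nCvΔT = 0.781×20.8×(175−404) = -3720 J.
Q = ΔU + W = nCpΔT = -5210 J.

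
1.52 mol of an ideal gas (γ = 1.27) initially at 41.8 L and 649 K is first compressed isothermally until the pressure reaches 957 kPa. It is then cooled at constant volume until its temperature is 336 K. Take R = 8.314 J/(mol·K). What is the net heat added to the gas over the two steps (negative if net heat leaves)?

P₁ = nRT₁/V₁ = 1.52×8.314×649/41.8 = 196 kPa.
Step 1 — Isothermal: T stays 649 K; PV = const ⇒ V₂ = 8.57 L, P₂ = 957 kPa.
ΔU = 0 (ideal gas, T constant).
W = nRT ln(V₂/V₁) = 1.52×8.314×649×ln(0.205) = -13000 J.
Q = ΔU + W = -13000 J.
State after step 1: P = 957 kPa, V = 8.57 L, T = 649 K.
Step 2 — Isochoric: V stays 8.57 L; P/T = const ⇒ T₂ = 336 K, P₂ = 495 kPa.
W = 0 (no volume change).
ΔU = nCvΔT = 1.52×30.8×(336−649) = -14600 J.
Q = ΔU = -14600 J.
Net over both steps: W = -13000 J, Q = -27600 J, ΔU = -14600 J.

-27600 J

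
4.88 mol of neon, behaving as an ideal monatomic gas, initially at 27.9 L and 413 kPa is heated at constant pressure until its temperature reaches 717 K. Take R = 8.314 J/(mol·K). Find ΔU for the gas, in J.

26400 J

T₁ = P₁V₁/(nR) = 413×27.9/(4.88×8.314) = 284 K.
Isobaric: P stays 413 kPa; V/T = const ⇒ T₂ = 717 K, V₂ = 70.4 L.
For an ideal gas ΔU = nCvΔT with Cv = (3/2)R = 12.5 J/(mol·K).
ΔU = 4.88×12.5×(717−284) = 26400 J.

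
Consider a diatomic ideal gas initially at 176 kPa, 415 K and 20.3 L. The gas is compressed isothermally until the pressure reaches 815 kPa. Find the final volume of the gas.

4.38 L

Isothermal: T stays 415 K; PV = const ⇒ V₂ = 4.38 L, P₂ = 815 kPa.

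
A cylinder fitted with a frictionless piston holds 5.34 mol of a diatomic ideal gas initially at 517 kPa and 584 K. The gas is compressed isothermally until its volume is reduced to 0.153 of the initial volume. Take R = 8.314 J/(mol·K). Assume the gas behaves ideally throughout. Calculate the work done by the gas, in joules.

-48700 J

V₁ = nRT₁/P₁ = 5.34×8.314×584/517 = 50.2 L.
Isothermal: T stays 584 K; PV = const ⇒ V₂ = 7.67 L, P₂ = 3380 kPa.
W = nRT ln(V₂/V₁) = 5.34×8.314×584×ln(0.153) = -48700 J.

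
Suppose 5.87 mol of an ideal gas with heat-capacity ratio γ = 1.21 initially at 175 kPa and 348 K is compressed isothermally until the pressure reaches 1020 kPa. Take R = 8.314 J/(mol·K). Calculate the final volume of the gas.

16.7 L

V₁ = nRT₁/P₁ = 5.87×8.314×348/175 = 97.0 L.
Isothermal: T stays 348 K; PV = const ⇒ V₂ = 16.7 L, P₂ = 1020 kPa.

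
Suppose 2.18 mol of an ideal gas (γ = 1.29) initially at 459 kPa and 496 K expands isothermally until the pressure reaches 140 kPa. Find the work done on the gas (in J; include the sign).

-10700 J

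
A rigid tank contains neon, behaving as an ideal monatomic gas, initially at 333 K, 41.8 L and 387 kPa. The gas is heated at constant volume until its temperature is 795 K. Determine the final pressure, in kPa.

924 kPa

Isochoric: V stays 41.8 L; P/T = const ⇒ T₂ = 795 K, P₂ = 924 kPa.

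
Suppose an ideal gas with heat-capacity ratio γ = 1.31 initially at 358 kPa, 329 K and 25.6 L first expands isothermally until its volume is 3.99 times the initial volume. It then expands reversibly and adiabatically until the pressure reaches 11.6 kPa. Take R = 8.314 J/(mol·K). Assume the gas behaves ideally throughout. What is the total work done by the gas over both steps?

24000 J

n = P₁V₁/(RT₁) = 358×25.6/(8.314×329) = 3.35 mol.
Step 1 — Isothermal: T stays 329 K; PV = const ⇒ V₂ = 102 L, P₂ = 89.7 kPa.
ΔU = 0 (ideal gas, T constant).
W = nRT ln(V₂/V₁) = 3.35×8.314×329×ln(3.99) = 12700 J.
Q = ΔU + W = 12700 J.
State after step 1: P = 89.7 kPa, V = 102 L, T = 329 K.
Step 2 — Adiabatic: T₂/T₁ = (P₂/P₁)^((γ−1)/γ) ⇒ T₂ = 329×(0.129)^0.237 = 203 K; V₂ = 487 L.
ΔU = nCvΔT = 3.35×26.8×(203−329) = -11300 J.
Q = 0 for an adiabatic process, so W = −ΔU = 11300 J.
Net over both steps: W = 24000 J, Q = 12700 J, ΔU = -11300 J.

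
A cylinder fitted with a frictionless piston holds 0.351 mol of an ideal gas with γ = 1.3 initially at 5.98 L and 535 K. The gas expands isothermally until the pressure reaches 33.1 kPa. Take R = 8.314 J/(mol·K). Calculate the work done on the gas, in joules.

-3220 J

P₁ = nRT₁/V₁ = 0.351×8.314×535/5.98 = 261 kPa.
Isothermal: T stays 535 K; PV = const ⇒ V₂ = 47.2 L, P₂ = 33.1 kPa.
W = nRT ln(V₂/V₁) = 0.351×8.314×535×ln(7.89) = 3220 J.
Work done on the gas = −W_by = -3220 J.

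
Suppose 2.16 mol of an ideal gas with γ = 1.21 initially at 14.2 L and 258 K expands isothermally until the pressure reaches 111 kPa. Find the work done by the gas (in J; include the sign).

5000 J

P₁ = nRT₁/V₁ = 2.16×8.314×258/14.2 = 326 kPa.
Isothermal: T stays 258 K; PV = const ⇒ V₂ = 41.7 L, P₂ = 111 kPa.
W = nRT ln(V₂/V₁) = 2.16×8.314×258×ln(2.94) = 5000 J.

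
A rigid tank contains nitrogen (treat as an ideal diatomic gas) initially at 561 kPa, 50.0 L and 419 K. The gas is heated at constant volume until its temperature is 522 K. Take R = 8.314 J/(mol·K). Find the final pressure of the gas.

Isochoric: V stays 50.0 L; P/T = const ⇒ T₂ = 522 K, P₂ = 699 kPa.

699 kPa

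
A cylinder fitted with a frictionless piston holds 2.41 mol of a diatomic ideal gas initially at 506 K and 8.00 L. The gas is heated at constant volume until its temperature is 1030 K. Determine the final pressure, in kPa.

P₁ = nRT₁/V₁ = 2.41×8.314×506/8.00 = 1270 kPa.
Isochoric: V stays 8.00 L; P/T = const ⇒ T₂ = 1030 K, P₂ = 2580 kPa.

2580 kPa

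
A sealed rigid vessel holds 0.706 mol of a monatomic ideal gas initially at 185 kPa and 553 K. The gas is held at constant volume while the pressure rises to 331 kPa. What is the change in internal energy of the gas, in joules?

V₁ = nRT₁/P₁ = 0.706×8.314×553/185 = 17.5 L.
Isochoric: V stays 17.5 L; P/T = const ⇒ T₂ = 989 K, P₂ = 331 kPa.
For an ideal gas ΔU = nCvΔT with Cv = (3/2)R = 12.5 J/(mol·K).
ΔU = 0.706×12.5×(989−553) = 3840 J.

3840 J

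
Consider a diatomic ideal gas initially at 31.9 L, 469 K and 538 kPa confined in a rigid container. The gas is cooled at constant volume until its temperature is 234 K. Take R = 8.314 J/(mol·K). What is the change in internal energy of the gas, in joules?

n = P₁V₁/(RT₁) = 538×31.9/(8.314×469) = 4.40 mol.
Isochoric: V stays 31.9 L; P/T = const ⇒ T₂ = 234 K, P₂ = 268 kPa.
For an ideal gas ΔU = nCvΔT with Cv = (5/2)R = 20.8 J/(mol·K).
ΔU = 4.40×20.8×(234−469) = -21500 J.

-21500 J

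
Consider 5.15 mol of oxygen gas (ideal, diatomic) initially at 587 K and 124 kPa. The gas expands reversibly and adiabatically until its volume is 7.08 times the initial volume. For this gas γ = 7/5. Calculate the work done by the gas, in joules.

34100 J

V₁ = nRT₁/P₁ = 5.15×8.314×587/124 = 203 L.
Adiabatic: TV^(γ−1) = const ⇒ T₂ = 587×(0.141)^0.400 = 268 K; PV^γ = const ⇒ P₂ = 8.01 kPa.
ΔU = nCvΔT = 5.15×20.8×(268−587) = -34100 J.
Q = 0 for an adiabatic process, so W = −ΔU = 34100 J.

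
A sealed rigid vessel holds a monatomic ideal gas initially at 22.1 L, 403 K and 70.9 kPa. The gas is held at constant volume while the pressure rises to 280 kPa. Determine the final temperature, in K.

Isochoric: V stays 22.1 L; P/T = const ⇒ T₂ = 1590 K, P₂ = 280 kPa.

1590 K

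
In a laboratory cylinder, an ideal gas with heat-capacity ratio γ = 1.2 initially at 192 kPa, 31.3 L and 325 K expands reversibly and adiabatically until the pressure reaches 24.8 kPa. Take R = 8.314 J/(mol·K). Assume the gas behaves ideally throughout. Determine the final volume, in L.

Adiabatic: T₂/T₁ = (P₂/P₁)^((γ−1)/γ) ⇒ T₂ = 325×(0.129)^0.167 = 231 K; V₂ = 172 L.

172 L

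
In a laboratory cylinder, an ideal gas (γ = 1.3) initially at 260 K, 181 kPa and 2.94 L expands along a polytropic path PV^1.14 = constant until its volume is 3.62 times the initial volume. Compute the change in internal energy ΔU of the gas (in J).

-292 J

n = P₁V₁/(RT₁) = 181×2.94/(8.314×260) = 0.246 mol.
Polytropic n=1.14: T₂ = T₁(V₁/V₂)^(n−1) = 260×(0.276)^0.14 = 217 K; P₂ = P₁(V₁/V₂)^n = 41.8 kPa.
For an ideal gas ΔU = nCvΔT with Cv = R/(γ−1) = 27.7 J/(mol·K).
ΔU = 0.246×27.7×(217−260) = -292 J.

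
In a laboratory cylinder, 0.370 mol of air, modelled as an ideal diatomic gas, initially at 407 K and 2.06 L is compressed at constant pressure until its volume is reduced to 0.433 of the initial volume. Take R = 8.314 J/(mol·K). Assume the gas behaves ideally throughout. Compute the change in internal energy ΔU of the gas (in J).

-1770 J

P₁ = nRT₁/V₁ = 0.370×8.314×407/2.06 = 608 kPa.
Isobaric: P stays 608 kPa; V/T = const ⇒ T₂ = 176 K, V₂ = 0.892 L.
For an ideal gas ΔU = nCvΔT with Cv = (5/2)R = 20.8 J/(mol·K).
ΔU = 0.370×20.8×(176−407) = -1770 J.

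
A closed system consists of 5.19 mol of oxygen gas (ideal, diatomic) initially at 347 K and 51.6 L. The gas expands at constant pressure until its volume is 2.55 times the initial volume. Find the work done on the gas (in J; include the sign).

-23200 J

P₁ = nRT₁/V₁ = 5.19×8.314×347/51.6 = 290 kPa.
Isobaric: P stays 290 kPa; V/T = const ⇒ T₂ = 885 K, V₂ = 132 L.
W = PΔV = 290×(132−51.6) kPa·L = 23200 J.
Work done on the gas = −W_by = -23200 J.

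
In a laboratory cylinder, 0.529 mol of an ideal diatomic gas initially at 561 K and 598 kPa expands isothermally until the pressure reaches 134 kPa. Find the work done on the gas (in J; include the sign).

V₁ = nRT₁/P₁ = 0.529×8.314×561/598 = 4.13 L.
Isothermal: T stays 561 K; PV = const ⇒ V₂ = 18.4 L, P₂ = 134 kPa.
W = nRT ln(V₂/V₁) = 0.529×8.314×561×ln(4.46) = 3690 J.
Work done on the gas = −W_by = -3690 J.

-3690 J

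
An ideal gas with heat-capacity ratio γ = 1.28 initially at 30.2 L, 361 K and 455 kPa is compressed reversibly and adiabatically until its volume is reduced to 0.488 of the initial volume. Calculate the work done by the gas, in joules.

-10900 J

n = P₁V₁/(RT₁) = 455×30.2/(8.314×361) = 4.58 mol.
Adiabatic: TV^(γ−1) = const ⇒ T₂ = 361×(2.05)^0.280 = 441 K; PV^γ = const ⇒ P₂ = 1140 kPa.
ΔU = nCvΔT = 4.58×29.7×(441−361) = 10900 J.
Q = 0 for an adiabatic process, so W = −ΔU = -10900 J.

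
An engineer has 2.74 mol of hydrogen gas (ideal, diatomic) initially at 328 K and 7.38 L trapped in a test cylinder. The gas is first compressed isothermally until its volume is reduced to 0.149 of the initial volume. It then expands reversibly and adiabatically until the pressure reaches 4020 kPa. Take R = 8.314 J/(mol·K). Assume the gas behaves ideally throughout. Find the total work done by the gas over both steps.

P₁ = nRT₁/V₁ = 2.74×8.314×328/7.38 = 1010 kPa.
Step 1 — Isothermal: T stays 328 K; PV = const ⇒ V₂ = 1.10 L, P₂ = 6800 kPa.
ΔU = 0 (ideal gas, T constant).
W = nRT ln(V₂/V₁) = 2.74×8.314×328×ln(0.149) = -14200 J.
Q = ΔU + W = -14200 J.
State after step 1: P = 6800 kPa, V = 1.10 L, T = 328 K.
Step 2 — Adiabatic: T₂/T₁ = (P₂/P₁)^((γ−1)/γ) ⇒ T₂ = 328×(0.592)^0.286 = 282 K; V₂ = 1.60 L.
ΔU = nCvΔT = 2.74×20.8×(282−328) = -2600 J.
Q = 0 for an adiabatic process, so W = −ΔU = 2600 J.
Net over both steps: W = -11600 J, Q = -14200 J, ΔU = -2600 J.

-11600 J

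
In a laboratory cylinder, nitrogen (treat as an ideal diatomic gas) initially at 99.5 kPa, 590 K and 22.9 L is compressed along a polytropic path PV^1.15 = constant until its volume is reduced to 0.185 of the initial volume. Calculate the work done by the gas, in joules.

-4380 J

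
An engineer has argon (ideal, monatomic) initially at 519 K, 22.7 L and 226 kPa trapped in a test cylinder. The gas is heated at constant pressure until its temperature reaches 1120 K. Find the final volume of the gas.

49.0 L

Isobaric: P stays 226 kPa; V/T = const ⇒ T₂ = 1120 K, V₂ = 49.0 L.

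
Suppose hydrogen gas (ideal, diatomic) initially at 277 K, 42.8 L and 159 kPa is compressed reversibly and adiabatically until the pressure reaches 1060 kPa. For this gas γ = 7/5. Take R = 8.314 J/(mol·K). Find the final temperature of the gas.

476 K

Adiabatic: T₂/T₁ = (P₂/P₁)^((γ−1)/γ) ⇒ T₂ = 277×(6.67)^0.286 = 476 K; V₂ = 11.0 L.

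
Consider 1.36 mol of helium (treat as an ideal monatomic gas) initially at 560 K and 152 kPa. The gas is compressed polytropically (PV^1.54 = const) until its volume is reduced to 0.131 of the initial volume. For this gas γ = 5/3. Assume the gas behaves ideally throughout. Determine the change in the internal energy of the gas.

V₁ = nRT₁/P₁ = 1.36×8.314×560/152 = 41.7 L.
Polytropic n=1.54: T₂ = T₁(V₁/V₂)^(n−1) = 560×(7.63)^0.54 = 1680 K; P₂ = P₁(V₁/V₂)^n = 3480 kPa.
For an ideal gas ΔU = nCvΔT with Cv = (3/2)R = 12.5 J/(mol·K).
ΔU = 1.36×12.5×(1680−560) = 19000 J.

19000 J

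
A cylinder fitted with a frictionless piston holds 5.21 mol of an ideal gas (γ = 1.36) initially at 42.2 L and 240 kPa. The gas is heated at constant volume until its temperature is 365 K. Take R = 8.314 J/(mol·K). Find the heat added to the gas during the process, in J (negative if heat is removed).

T₁ = P₁V₁/(nR) = 240×42.2/(5.21×8.314) = 234 K.
Isochoric: V stays 42.2 L; P/T = const ⇒ T₂ = 365 K, P₂ = 375 kPa.
W = 0 (no volume change).
ΔU = nCvΔT = 5.21×23.1×(365−234) = 15800 J.
Q = ΔU = 15800 J.

15800 J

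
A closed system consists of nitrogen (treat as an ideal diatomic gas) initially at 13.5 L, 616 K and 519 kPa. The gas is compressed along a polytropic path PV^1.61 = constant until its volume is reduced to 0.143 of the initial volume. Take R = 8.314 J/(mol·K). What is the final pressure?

11900 kPa

Polytropic n=1.61: T₂ = T₁(V₁/V₂)^(n−1) = 616×(6.99)^0.61 = 2020 K; P₂ = P₁(V₁/V₂)^n = 11900 kPa.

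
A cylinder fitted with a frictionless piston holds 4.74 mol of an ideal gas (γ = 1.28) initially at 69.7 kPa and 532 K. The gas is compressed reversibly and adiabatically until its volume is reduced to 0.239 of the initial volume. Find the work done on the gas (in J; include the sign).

V₁ = nRT₁/P₁ = 4.74×8.314×532/69.7 = 301 L.
Adiabatic: TV^(γ−1) = const ⇒ T₂ = 532×(4.18)^0.280 = 794 K; PV^γ = const ⇒ P₂ = 435 kPa.
ΔU = nCvΔT = 4.74×29.7×(794−532) = 36900 J.
Q = 0 for an adiabatic process, so W = −ΔU = -36900 J.
Work done on the gas = −W_by = 36900 J.

36900 J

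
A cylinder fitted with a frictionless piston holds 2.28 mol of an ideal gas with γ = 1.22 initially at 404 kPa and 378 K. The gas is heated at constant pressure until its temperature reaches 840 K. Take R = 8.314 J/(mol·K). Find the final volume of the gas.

V₁ = nRT₁/P₁ = 2.28×8.314×378/404 = 17.7 L.
Isobaric: P stays 404 kPa; V/T = const ⇒ T₂ = 840 K, V₂ = 39.4 L.

39.4 L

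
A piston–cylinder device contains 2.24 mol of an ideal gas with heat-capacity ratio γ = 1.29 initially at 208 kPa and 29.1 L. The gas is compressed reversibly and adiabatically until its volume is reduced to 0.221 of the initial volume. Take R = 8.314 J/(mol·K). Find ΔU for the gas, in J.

T₁ = P₁V₁/(nR) = 208×29.1/(2.24×8.314) = 325 K.
Adiabatic: TV^(γ−1) = const ⇒ T₂ = 325×(4.52)^0.290 = 504 K; PV^γ = const ⇒ P₂ = 1460 kPa.
For an ideal gas ΔU = nCvΔT with Cv = R/(γ−1) = 28.7 J/(mol·K).
ΔU = 2.24×28.7×(504−325) = 11500 J.

11500 J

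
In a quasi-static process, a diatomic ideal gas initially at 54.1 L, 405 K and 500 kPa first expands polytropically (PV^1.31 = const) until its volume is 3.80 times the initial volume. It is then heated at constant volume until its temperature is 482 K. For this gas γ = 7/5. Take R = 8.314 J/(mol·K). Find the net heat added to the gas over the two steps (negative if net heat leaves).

42400 J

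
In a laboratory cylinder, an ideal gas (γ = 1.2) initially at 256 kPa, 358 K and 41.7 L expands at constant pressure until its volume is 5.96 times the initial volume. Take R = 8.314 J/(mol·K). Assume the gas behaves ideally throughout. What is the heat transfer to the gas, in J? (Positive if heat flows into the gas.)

318000 J

n = P₁V₁/(RT₁) = 256×41.7/(8.314×358) = 3.59 mol.
Isobaric: P stays 256 kPa; V/T = const ⇒ T₂ = 2130 K, V₂ = 249 L.
W = PΔV = 256×(249−41.7) kPa·L = 52900 J.
ΔU = nCvΔT = 3.59×41.6×(2130−358) = 265000 J.
Q = ΔU + W = nCpΔT = 318000 J.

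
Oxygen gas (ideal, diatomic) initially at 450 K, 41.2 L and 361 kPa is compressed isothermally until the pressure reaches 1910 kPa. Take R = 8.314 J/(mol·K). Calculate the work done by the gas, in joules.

-24800 J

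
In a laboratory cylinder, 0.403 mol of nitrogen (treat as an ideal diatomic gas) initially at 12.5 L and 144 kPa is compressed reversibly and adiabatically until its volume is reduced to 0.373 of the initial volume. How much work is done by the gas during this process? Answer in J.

-2180 J

T₁ = P₁V₁/(nR) = 144×12.5/(0.403×8.314) = 537 K.
Adiabatic: TV^(γ−1) = const ⇒ T₂ = 537×(2.68)^0.400 = 797 K; PV^γ = const ⇒ P₂ = 573 kPa.
ΔU = nCvΔT = 0.403×20.8×(797−537) = 2180 J.
Q = 0 for an adiabatic process, so W = −ΔU = -2180 J.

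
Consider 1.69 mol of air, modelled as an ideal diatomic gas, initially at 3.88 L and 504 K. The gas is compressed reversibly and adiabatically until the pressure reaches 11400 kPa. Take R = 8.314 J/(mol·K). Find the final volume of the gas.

P₁ = nRT₁/V₁ = 1.69×8.314×504/3.88 = 1830 kPa.
Adiabatic: T₂/T₁ = (P₂/P₁)^((γ−1)/γ) ⇒ T₂ = 504×(6.25)^0.286 = 851 K; V₂ = 1.05 L.

1.05 L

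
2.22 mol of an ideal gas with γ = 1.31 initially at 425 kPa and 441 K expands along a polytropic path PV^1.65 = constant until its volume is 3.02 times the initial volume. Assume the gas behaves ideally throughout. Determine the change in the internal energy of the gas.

-13500 J

V₁ = nRT₁/P₁ = 2.22×8.314×441/425 = 19.2 L.
Polytropic n=1.65: T₂ = T₁(V₁/V₂)^(n−1) = 441×(0.331)^0.65 = 215 K; P₂ = P₁(V₁/V₂)^n = 68.6 kPa.
For an ideal gas ΔU = nCvΔT with Cv = R/(γ−1) = 26.8 J/(mol·K).
ΔU = 2.22×26.8×(215−441) = -13500 J.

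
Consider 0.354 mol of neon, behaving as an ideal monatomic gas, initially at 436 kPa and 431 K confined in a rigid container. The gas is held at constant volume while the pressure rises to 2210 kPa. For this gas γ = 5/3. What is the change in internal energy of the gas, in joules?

7740 J

V₁ = nRT₁/P₁ = 0.354×8.314×431/436 = 2.91 L.
Isochoric: V stays 2.91 L; P/T = const ⇒ T₂ = 2180 K, P₂ = 2210 kPa.
For an ideal gas ΔU = nCvΔT with Cv = (3/2)R = 12.5 J/(mol·K).
ΔU = 0.354×12.5×(2180−431) = 7740 J.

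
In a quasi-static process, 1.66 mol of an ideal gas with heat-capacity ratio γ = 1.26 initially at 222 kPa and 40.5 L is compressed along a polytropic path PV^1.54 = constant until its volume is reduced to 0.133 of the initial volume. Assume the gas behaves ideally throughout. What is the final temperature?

1940 K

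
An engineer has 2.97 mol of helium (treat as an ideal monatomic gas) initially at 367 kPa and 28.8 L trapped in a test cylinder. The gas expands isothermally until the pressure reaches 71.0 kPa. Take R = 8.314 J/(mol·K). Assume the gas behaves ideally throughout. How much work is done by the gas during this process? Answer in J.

17400 J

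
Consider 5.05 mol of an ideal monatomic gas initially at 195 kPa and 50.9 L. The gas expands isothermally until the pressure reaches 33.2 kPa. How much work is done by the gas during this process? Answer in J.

T₁ = P₁V₁/(nR) = 195×50.9/(5.05×8.314) = 236 K.
Isothermal: T stays 236 K; PV = const ⇒ V₂ = 299 L, P₂ = 33.2 kPa.
W = nRT ln(V₂/V₁) = 5.05×8.314×236×ln(5.87) = 17600 J.

17600 J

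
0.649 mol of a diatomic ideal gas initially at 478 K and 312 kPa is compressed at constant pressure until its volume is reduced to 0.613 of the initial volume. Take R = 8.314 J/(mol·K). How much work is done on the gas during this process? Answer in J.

998 J

V₁ = nRT₁/P₁ = 0.649×8.314×478/312 = 8.27 L.
Isobaric: P stays 312 kPa; V/T = const ⇒ T₂ = 293 K, V₂ = 5.07 L.
W = PΔV = 312×(5.07−8.27) kPa·L = -998 J.
Work done on the gas = −W_by = 998 J.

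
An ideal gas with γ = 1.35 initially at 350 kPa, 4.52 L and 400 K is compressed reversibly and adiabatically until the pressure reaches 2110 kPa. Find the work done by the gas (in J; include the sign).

n = P₁V₁/(RT₁) = 350×4.52/(8.314×400) = 0.476 mol.
Adiabatic: T₂/T₁ = (P₂/P₁)^((γ−1)/γ) ⇒ T₂ = 400×(6.03)^0.259 = 637 K; V₂ = 1.19 L.
ΔU = nCvΔT = 0.476×23.8×(637−400) = 2680 J.
Q = 0 for an adiabatic process, so W = −ΔU = -2680 J.

-2680 J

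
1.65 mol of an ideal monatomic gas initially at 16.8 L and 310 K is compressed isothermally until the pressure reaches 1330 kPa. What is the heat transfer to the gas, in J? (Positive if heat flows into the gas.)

-7060 J

P₁ = nRT₁/V₁ = 1.65×8.314×310/16.8 = 253 kPa.
Isothermal: T stays 310 K; PV = const ⇒ V₂ = 3.20 L, P₂ = 1330 kPa.
ΔU = 0 (ideal gas, T constant).
W = nRT ln(V₂/V₁) = 1.65×8.314×310×ln(0.190) = -7060 J.
Q = ΔU + W = -7060 J.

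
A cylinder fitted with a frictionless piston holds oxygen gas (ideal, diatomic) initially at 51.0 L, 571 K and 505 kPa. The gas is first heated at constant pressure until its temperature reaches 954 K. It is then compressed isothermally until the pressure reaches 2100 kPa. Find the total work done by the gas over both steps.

-44000 J

n = P₁V₁/(RT₁) = 505×51.0/(8.314×571) = 5.43 mol.
Step 1 — Isobaric: P stays 505 kPa; V/T = const ⇒ T₂ = 954 K, V₂ = 85.2 L.
W = PΔV = 505×(85.2−51.0) kPa·L = 17300 J.
ΔU = nCvΔT = 5.43×20.8×(954−571) = 43200 J.
Q = ΔU + W = nCpΔT = 60500 J.
State after step 1: P = 505 kPa, V = 85.2 L, T = 954 K.
Step 2 — Isothermal: T stays 954 K; PV = const ⇒ V₂ = 20.5 L, P₂ = 2100 kPa.
ΔU = 0 (ideal gas, T constant).
W = nRT ln(V₂/V₁) = 5.43×8.314×954×ln(0.240) = -61300 J.
Q = ΔU + W = -61300 J.
Net over both steps: W = -44000 J, Q = -861 J, ΔU = 43200 J.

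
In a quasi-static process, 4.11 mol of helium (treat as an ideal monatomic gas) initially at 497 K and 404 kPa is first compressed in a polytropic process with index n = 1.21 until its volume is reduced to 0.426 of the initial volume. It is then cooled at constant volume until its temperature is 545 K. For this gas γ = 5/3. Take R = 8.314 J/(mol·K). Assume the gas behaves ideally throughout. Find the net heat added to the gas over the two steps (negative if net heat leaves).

V₁ = nRT₁/P₁ = 4.11×8.314×497/404 = 42.0 L.
Step 1 — Polytropic n=1.21: T₂ = T₁(V₁/V₂)^(n−1) = 497×(2.35)^0.21 = 595 K; P₂ = P₁(V₁/V₂)^n = 1130 kPa.
W = (P₁V₁−P₂V₂)/(n−1) = (404×42.0−1130×17.9)/0.21 = -15900 J.
ΔU = nCvΔT = 4.11×12.5×(595−497) = 5000 J.
Q = ΔU + W = -10900 J.
State after step 1: P = 1130 kPa, V = 17.9 L, T = 595 K.
Step 2 — Isochoric: V stays 17.9 L; P/T = const ⇒ T₂ = 545 K, P₂ = 1040 kPa.
W = 0 (no volume change).
ΔU = nCvΔT = 4.11×12.5×(545−595) = -2540 J.
Q = ΔU = -2540 J.
Net over both steps: W = -15900 J, Q = -13400 J, ΔU = 2460 J.

-13400 J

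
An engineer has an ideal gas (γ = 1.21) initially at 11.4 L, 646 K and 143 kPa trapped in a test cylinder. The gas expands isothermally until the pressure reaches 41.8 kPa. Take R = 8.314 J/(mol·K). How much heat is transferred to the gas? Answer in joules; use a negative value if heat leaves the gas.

2010 J

n = P₁V₁/(RT₁) = 143×11.4/(8.314×646) = 0.304 mol.
Isothermal: T stays 646 K; PV = const ⇒ V₂ = 39.0 L, P₂ = 41.8 kPa.
ΔU = 0 (ideal gas, T constant).
W = nRT ln(V₂/V₁) = 0.304×8.314×646×ln(3.42) = 2010 J.
Q = ΔU + W = 2010 J.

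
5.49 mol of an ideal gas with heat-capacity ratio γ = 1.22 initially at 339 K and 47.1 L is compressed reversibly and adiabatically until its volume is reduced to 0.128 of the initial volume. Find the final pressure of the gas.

4030 kPa

P₁ = nRT₁/V₁ = 5.49×8.314×339/47.1 = 329 kPa.
Adiabatic: TV^(γ−1) = const ⇒ T₂ = 339×(7.81)^0.220 = 533 K; PV^γ = const ⇒ P₂ = 4030 kPa.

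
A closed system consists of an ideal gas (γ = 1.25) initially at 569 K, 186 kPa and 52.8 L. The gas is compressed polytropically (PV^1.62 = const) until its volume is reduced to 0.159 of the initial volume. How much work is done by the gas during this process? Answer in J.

-33700 J

n = P₁V₁/(RT₁) = 186×52.8/(8.314×569) = 2.08 mol.
Polytropic n=1.62: T₂ = T₁(V₁/V₂)^(n−1) = 569×(6.29)^0.62 = 1780 K; P₂ = P₁(V₁/V₂)^n = 3660 kPa.
W = (P₁V₁−P₂V₂)/(n−1) = (186×52.8−3660×8.40)/0.62 = -33700 J.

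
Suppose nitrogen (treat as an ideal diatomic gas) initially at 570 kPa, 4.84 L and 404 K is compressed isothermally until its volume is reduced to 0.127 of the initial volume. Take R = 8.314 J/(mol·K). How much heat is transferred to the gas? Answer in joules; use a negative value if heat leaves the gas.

n = P₁V₁/(RT₁) = 570×4.84/(8.314×404) = 0.821 mol.
Isothermal: T stays 404 K; PV = const ⇒ V₂ = 0.615 L, P₂ = 4490 kPa.
ΔU = 0 (ideal gas, T constant).
W = nRT ln(V₂/V₁) = 0.821×8.314×404×ln(0.127) = -5690 J.
Q = ΔU + W = -5690 J.

-5690 J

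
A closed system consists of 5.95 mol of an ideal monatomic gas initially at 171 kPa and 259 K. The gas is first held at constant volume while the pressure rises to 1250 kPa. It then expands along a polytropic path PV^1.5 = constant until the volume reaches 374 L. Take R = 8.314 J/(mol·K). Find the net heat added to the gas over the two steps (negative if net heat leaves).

147000 J

V₁ = nRT₁/P₁ = 5.95×8.314×259/171 = 74.9 L.
Step 1 — Isochoric: V stays 74.9 L; P/T = const ⇒ T₂ = 1890 K, P₂ = 1250 kPa.
W = 0 (no volume change).
ΔU = nCvΔT = 5.95×12.5×(1890−259) = 121000 J.
Q = ΔU = 121000 J.
State after step 1: P = 1250 kPa, V = 74.9 L, T = 1890 K.
Step 2 — Polytropic n=1.5: T₂ = T₁(V₁/V₂)^(n−1) = 1890×(0.200)^0.50 = 847 K; P₂ = P₁(V₁/V₂)^n = 112 kPa.
W = (P₁V₁−P₂V₂)/(n−1) = (1250×74.9−112×374)/0.50 = 103000 J.
ΔU = nCvΔT = 5.95×12.5×(847−1890) = -77600 J.
Q = ΔU + W = 25900 J.
Net over both steps: W = 103000 J, Q = 147000 J, ΔU = 43700 J.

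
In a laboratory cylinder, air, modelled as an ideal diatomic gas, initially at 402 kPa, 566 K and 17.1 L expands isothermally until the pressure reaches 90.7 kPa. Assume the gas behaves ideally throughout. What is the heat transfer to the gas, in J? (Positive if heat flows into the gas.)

n = P₁V₁/(RT₁) = 402×17.1/(8.314×566) = 1.46 mol.
Isothermal: T stays 566 K; PV = const ⇒ V₂ = 75.8 L, P₂ = 90.7 kPa.
ΔU = 0 (ideal gas, T constant).
W = nRT ln(V₂/V₁) = 1.46×8.314×566×ln(4.43) = 10200 J.
Q = ΔU + W = 10200 J.

10200 J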